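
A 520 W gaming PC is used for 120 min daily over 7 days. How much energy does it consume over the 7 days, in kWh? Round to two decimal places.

7.28 kWh

Runtime = 120 min × 7 = 840 min = 14 h
Energy = 0.52 kW × 14 h = 7.28 kWh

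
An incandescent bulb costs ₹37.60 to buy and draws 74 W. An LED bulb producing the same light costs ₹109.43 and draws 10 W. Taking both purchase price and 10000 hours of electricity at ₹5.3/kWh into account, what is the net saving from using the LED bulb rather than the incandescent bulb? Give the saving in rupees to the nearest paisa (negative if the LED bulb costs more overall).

incandescent bulb: ₹37.60 + (74/1000) kW × 10000 h × ₹5.3 = ₹37.60 + ₹3922 = ₹3959.6
LED bulb: ₹109.43 + (10/1000) kW × 10000 h × ₹5.3 = ₹109.43 + ₹530 = ₹639.43
Saving = ₹3959.6 − ₹639.43 = ₹3320.17

₹3320.17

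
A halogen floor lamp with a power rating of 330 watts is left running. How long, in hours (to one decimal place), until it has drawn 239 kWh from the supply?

Hours = 239 kWh ÷ 0.33 kW = 724.2 h

724.2 h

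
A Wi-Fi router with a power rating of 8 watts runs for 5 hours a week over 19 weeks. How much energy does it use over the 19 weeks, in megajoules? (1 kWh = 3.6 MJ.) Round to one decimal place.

Runtime = 5 h/week × 19 weeks = 95 h
Energy = 0.008 kW × 95 h = 0.76 kWh
= 0.76 × 3.6 MJ = 2.7 MJ

2.7 MJ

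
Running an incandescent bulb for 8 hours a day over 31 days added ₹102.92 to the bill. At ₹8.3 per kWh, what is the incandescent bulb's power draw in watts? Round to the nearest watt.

Energy = ₹102.92 ÷ ₹8.3/kWh = 12.4 kWh
Runtime = 8 h/day × 31 days = 248 h
Power = 12.4 kWh ÷ 248 h = 0.05 kW = 50 W

50 W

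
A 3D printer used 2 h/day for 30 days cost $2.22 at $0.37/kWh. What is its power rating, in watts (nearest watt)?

Energy = $2.22 ÷ $0.37/kWh = 6 kWh
Runtime = 2 h/day × 30 days = 60 h
Power = 6 kWh ÷ 60 h = 0.1 kW = 100 W

100 W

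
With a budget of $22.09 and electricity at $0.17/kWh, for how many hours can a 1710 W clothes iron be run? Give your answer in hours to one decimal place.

76.0 h

Energy available = $22.09 ÷ $0.17/kWh = 129.9412 kWh
Hours = 129.9412 kWh ÷ 1.71 kW = 76.0 h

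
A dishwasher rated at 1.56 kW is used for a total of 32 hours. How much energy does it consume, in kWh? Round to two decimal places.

Energy = 1.56 kW × 32 h = 49.92 kWh

49.92 kWh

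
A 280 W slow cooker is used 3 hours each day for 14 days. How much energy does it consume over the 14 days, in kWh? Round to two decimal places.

Runtime = 3 h/day × 14 days = 42 h
Energy = 0.28 kW × 42 h = 11.76 kWh

11.76 kWh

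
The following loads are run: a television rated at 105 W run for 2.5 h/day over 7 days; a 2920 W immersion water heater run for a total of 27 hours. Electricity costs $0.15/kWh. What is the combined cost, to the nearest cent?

television: Runtime = 2.5 h/day × 7 days = 17.5 h
television: 0.105 kW × 17.5 h = 1.8375 kWh
immersion water heater: 2.92 kW × 27 h = 78.84 kWh
Total energy = 80.6775 kWh
Cost = 80.6775 × $0.15 = $12.10

$12.10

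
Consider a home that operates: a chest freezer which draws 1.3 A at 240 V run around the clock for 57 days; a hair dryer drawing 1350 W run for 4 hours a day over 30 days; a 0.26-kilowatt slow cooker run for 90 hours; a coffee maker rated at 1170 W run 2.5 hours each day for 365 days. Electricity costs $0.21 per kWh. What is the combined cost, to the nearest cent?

$352.77

chest freezer: Power = 1.3 A × 240 V = 312 W = 0.312 kW
chest freezer: Runtime = 24 h × 57 = 1368 h
chest freezer: 0.312 kW × 1368 h = 426.816 kWh
hair dryer: Runtime = 4 h/day × 30 days = 120 h
hair dryer: 1.35 kW × 120 h = 162 kWh
slow cooker: 0.26 kW × 90 h = 23.4 kWh
coffee maker: Runtime = 2.5 h/day × 365 days = 912.5 h
coffee maker: 1.17 kW × 912.5 h = 1067.625 kWh
Total energy = 1679.841 kWh
Cost = 1679.841 × $0.21 = $352.77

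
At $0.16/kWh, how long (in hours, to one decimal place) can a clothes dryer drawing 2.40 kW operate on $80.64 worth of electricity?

210.0 h

Energy available = $80.64 ÷ $0.16/kWh = 504 kWh
Hours = 504 kWh ÷ 2.4 kW = 210.0 h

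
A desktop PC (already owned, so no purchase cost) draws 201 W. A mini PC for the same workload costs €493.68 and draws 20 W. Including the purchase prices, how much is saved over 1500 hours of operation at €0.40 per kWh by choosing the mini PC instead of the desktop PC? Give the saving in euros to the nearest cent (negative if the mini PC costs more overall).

-€385.08

desktop PC: €0.00 + (201/1000) kW × 1500 h × €0.40 = €0.00 + €120.6 = €120.6
mini PC: €493.68 + (20/1000) kW × 1500 h × €0.40 = €493.68 + €12 = €505.68
Saving = €120.6 − €505.68 = −€385.08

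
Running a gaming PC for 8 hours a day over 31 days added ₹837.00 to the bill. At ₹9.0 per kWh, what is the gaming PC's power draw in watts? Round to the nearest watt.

Energy = ₹837.00 ÷ ₹9.0/kWh = 93 kWh
Runtime = 8 h/day × 31 days = 248 h
Power = 93 kWh ÷ 248 h = 0.375 kW = 375 W

375 W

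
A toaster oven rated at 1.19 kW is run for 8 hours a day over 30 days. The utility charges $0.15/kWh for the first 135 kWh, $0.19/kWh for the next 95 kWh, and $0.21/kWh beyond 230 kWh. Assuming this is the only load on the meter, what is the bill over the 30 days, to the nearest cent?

Runtime = 8 h/day × 30 days = 240 h
Energy = 1.19 kW × 240 h = 285.6 kWh
Tier 1 (0–135 kWh): 135 × $0.15 = $20.25
Tier 2 (135–230 kWh): 95 × $0.19 = $18.05
Above 230 kWh: 55.6 × $0.21 = $11.676
Bill = $49.98

$49.98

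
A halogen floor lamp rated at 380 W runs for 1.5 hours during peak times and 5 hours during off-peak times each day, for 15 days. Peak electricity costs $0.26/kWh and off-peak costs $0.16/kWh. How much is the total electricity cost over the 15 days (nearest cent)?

Peak energy = 0.38 kW × 1.5 h × 15 = 8.55 kWh
Off-peak energy = 0.38 kW × 5 h × 15 = 28.5 kWh
Cost = 8.55 × $0.26 + 28.5 × $0.16 = $2.223 + $4.56 = $6.78

$6.78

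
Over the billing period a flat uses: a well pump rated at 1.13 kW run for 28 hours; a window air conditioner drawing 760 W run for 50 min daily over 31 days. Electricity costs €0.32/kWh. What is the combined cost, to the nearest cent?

€16.41

well pump: 1.13 kW × 28 h = 31.64 kWh
window air conditioner: Runtime = 50 min × 31 = 1550 min = 25.833333… h
window air conditioner: 0.76 kW × 25.833333… h = 19.633333… kWh
Total energy = 51.273333… kWh
Cost = 51.273333… × €0.32 = €16.41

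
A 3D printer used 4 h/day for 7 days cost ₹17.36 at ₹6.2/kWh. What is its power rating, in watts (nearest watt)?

100 W

Energy = ₹17.36 ÷ ₹6.2/kWh = 2.8 kWh
Runtime = 4 h/day × 7 days = 28 h
Power = 2.8 kWh ÷ 28 h = 0.1 kW = 100 W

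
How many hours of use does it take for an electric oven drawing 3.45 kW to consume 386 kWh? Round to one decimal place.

111.9 h

Hours = 386 kWh ÷ 3.45 kW = 111.9 h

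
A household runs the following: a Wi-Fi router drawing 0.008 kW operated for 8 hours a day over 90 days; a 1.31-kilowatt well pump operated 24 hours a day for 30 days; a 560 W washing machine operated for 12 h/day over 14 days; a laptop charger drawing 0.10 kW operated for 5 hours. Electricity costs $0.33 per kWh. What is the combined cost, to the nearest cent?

$344.37

Wi-Fi router: Runtime = 8 h/day × 90 days = 720 h
Wi-Fi router: 0.008 kW × 720 h = 5.76 kWh
well pump: Runtime = 24 h × 30 = 720 h
well pump: 1.31 kW × 720 h = 943.2 kWh
washing machine: Runtime = 12 h/day × 14 days = 168 h
washing machine: 0.56 kW × 168 h = 94.08 kWh
laptop charger: 0.1 kW × 5 h = 0.5 kWh
Total energy = 1043.54 kWh
Cost = 1043.54 × $0.33 = $344.37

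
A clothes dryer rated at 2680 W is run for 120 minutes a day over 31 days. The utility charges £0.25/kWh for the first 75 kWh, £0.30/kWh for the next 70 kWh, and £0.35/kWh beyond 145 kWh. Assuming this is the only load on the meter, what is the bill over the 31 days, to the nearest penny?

£47.16

Runtime = 120 min × 31 = 3720 min = 62 h
Energy = 2.68 kW × 62 h = 166.16 kWh
Tier 1 (0–75 kWh): 75 × £0.25 = £18.75
Tier 2 (75–145 kWh): 70 × £0.30 = £21
Above 145 kWh: 21.16 × £0.35 = £7.406
Bill = £47.16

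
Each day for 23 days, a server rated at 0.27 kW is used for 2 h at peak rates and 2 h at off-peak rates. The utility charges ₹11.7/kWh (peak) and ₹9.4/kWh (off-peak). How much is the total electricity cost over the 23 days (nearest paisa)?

Peak energy = 0.27 kW × 2 h × 23 = 12.42 kWh
Off-peak energy = 0.27 kW × 2 h × 23 = 12.42 kWh
Cost = 12.42 × ₹11.7 + 12.42 × ₹9.4 = ₹145.314 + ₹116.748 = ₹262.06

₹262.06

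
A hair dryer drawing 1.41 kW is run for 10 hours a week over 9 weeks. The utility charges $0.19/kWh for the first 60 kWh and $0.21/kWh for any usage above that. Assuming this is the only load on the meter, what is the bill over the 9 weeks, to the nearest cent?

Runtime = 10 h/week × 9 weeks = 90 h
Energy = 1.41 kW × 90 h = 126.9 kWh
Tier 1 (0–60 kWh): 60 × $0.19 = $11.4
Above 60 kWh: 66.9 × $0.21 = $14.049
Bill = $25.45

$25.45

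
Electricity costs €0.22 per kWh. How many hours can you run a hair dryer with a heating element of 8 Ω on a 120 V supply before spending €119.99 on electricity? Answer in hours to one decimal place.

303.0 h

Power = V²/R = 120²/8 = 1800 W = 1.8 kW
Energy available = €119.99 ÷ €0.22/kWh = 545.4091 kWh
Hours = 545.4091 kWh ÷ 1.8 kW = 303.0 h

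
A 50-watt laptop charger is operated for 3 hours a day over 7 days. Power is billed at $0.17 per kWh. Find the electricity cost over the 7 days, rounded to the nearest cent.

$0.18

Runtime = 3 h/day × 7 days = 21 h
Energy = 0.05 kW × 21 h = 1.05 kWh
Cost = 1.05 kWh × $0.17/kWh = $0.18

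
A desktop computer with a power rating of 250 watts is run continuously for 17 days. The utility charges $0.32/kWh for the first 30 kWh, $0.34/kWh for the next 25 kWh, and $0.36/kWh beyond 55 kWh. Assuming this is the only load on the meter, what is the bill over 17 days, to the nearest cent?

$35.02

Runtime = 24 h × 17 = 408 h
Energy = 0.25 kW × 408 h = 102 kWh
Tier 1 (0–30 kWh): 30 × $0.32 = $9.6
Tier 2 (30–55 kWh): 25 × $0.34 = $8.5
Above 55 kWh: 47 × $0.36 = $16.92
Bill = $35.02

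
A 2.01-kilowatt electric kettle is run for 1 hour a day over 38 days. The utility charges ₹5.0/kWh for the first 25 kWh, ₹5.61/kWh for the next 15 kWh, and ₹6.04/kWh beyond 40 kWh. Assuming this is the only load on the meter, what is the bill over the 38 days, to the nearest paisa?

₹428.89

Runtime = 1 h/day × 38 days = 38 h
Energy = 2.01 kW × 38 h = 76.38 kWh
Tier 1 (0–25 kWh): 25 × ₹5.0 = ₹125
Tier 2 (25–40 kWh): 15 × ₹5.61 = ₹84.15
Above 40 kWh: 36.38 × ₹6.04 = ₹219.7352
Bill = ₹428.89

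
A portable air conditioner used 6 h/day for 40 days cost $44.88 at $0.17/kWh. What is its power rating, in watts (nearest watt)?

1100 W

Energy = $44.88 ÷ $0.17/kWh = 264 kWh
Runtime = 6 h/day × 40 days = 240 h
Power = 264 kWh ÷ 240 h = 1.1 kW = 1100 W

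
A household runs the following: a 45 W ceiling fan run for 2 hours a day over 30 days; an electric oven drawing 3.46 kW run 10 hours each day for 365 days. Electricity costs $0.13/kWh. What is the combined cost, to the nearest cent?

ceiling fan: Runtime = 2 h/day × 30 days = 60 h
ceiling fan: 0.045 kW × 60 h = 2.7 kWh
electric oven: Runtime = 10 h/day × 365 days = 3650 h
electric oven: 3.46 kW × 3650 h = 12629 kWh
Total energy = 12631.7 kWh
Cost = 12631.7 × $0.13 = $1642.12

$1642.12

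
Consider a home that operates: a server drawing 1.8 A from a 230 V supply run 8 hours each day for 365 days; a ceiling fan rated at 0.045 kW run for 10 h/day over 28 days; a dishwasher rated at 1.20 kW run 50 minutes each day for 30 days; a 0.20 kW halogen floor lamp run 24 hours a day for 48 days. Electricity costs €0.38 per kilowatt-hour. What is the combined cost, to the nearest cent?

server: Power = 1.8 A × 230 V = 414 W = 0.414 kW
server: Runtime = 8 h/day × 365 days = 2920 h
server: 0.414 kW × 2920 h = 1208.88 kWh
ceiling fan: Runtime = 10 h/day × 28 days = 280 h
ceiling fan: 0.045 kW × 280 h = 12.6 kWh
dishwasher: Runtime = 50 min × 30 = 1500 min = 25 h
dishwasher: 1.2 kW × 25 h = 30 kWh
halogen floor lamp: Runtime = 24 h × 48 = 1152 h
halogen floor lamp: 0.2 kW × 1152 h = 230.4 kWh
Total energy = 1481.88 kWh
Cost = 1481.88 × €0.38 = €563.11

€563.11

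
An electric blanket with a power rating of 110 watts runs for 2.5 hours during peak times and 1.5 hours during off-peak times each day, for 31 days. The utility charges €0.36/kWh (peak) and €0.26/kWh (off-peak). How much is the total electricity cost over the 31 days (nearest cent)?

€4.40

Peak energy = 0.11 kW × 2.5 h × 31 = 8.525 kWh
Off-peak energy = 0.11 kW × 1.5 h × 31 = 5.115 kWh
Cost = 8.525 × €0.36 + 5.115 × €0.26 = €3.069 + €1.3299 = €4.40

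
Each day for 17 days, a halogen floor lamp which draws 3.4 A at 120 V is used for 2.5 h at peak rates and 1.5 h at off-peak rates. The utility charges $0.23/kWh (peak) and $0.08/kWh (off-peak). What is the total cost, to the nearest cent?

Power = 3.4 A × 120 V = 408 W = 0.408 kW
Peak energy = 0.408 kW × 2.5 h × 17 = 17.34 kWh
Off-peak energy = 0.408 kW × 1.5 h × 17 = 10.404 kWh
Cost = 17.34 × $0.23 + 10.404 × $0.08 = $3.9882 + $0.83232 = $4.82

$4.82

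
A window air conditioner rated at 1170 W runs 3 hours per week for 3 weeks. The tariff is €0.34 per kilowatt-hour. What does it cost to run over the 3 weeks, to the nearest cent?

Runtime = 3 h/week × 3 weeks = 9 h
Energy = 1.17 kW × 9 h = 10.53 kWh
Cost = 10.53 kWh × €0.34/kWh = €3.58

€3.58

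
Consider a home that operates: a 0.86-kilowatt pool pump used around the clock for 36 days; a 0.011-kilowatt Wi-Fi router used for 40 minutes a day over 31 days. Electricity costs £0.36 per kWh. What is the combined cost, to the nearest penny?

£267.58

pool pump: Runtime = 24 h × 36 = 864 h
pool pump: 0.86 kW × 864 h = 743.04 kWh
Wi-Fi router: Runtime = 40 min × 31 = 1240 min = 20.666666… h
Wi-Fi router: 0.011 kW × 20.666666… h = 0.227333… kWh
Total energy = 743.267333… kWh
Cost = 743.267333… × £0.36 = £267.58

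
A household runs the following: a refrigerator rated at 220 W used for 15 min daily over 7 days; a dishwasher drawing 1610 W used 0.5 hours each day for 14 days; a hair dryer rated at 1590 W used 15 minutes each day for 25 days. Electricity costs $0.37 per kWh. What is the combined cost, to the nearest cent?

$7.99

refrigerator: Runtime = 15 min × 7 = 105 min = 1.75 h
refrigerator: 0.22 kW × 1.75 h = 0.385 kWh
dishwasher: Runtime = 0.5 h/day × 14 days = 7 h
dishwasher: 1.61 kW × 7 h = 11.27 kWh
hair dryer: Runtime = 15 min × 25 = 375 min = 6.25 h
hair dryer: 1.59 kW × 6.25 h = 9.9375 kWh
Total energy = 21.5925 kWh
Cost = 21.5925 × $0.37 = $7.99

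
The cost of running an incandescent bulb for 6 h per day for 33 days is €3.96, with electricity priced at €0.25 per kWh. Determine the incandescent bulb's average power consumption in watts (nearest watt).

Energy = €3.96 ÷ €0.25/kWh = 15.84 kWh
Runtime = 6 h/day × 33 days = 198 h
Power = 15.84 kWh ÷ 198 h = 0.08 kW = 80 W

80 W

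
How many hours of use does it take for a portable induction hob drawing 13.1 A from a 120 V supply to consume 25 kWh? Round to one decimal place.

15.9 h

Power = 13.1 A × 120 V = 1572 W = 1.572 kW
Hours = 25 kWh ÷ 1.572 kW = 15.9 h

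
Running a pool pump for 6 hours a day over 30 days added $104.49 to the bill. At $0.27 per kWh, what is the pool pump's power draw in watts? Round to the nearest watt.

Energy = $104.49 ÷ $0.27/kWh = 387 kWh
Runtime = 6 h/day × 30 days = 180 h
Power = 387 kWh ÷ 180 h = 2.15 kW = 2150 W

2150 W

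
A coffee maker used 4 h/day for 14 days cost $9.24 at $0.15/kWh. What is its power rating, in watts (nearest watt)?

1100 W

Energy = $9.24 ÷ $0.15/kWh = 61.6 kWh
Runtime = 4 h/day × 14 days = 56 h
Power = 61.6 kWh ÷ 56 h = 1.1 kW = 1100 W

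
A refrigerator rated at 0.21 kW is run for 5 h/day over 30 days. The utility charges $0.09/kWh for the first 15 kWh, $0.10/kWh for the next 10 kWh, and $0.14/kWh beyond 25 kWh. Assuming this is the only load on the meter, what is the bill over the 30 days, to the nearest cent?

$3.26

Runtime = 5 h/day × 30 days = 150 h
Energy = 0.21 kW × 150 h = 31.5 kWh
Tier 1 (0–15 kWh): 15 × $0.09 = $1.35
Tier 2 (15–25 kWh): 10 × $0.10 = $1
Above 25 kWh: 6.5 × $0.14 = $0.91
Bill = $3.26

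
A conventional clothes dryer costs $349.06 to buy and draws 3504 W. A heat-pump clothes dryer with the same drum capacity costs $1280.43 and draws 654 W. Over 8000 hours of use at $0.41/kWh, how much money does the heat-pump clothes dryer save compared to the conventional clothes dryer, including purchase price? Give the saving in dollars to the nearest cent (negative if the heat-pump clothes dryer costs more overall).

$8416.63

conventional clothes dryer: $349.06 + (3504/1000) kW × 8000 h × $0.41 = $349.06 + $11493.12 = $11842.18
heat-pump clothes dryer: $1280.43 + (654/1000) kW × 8000 h × $0.41 = $1280.43 + $2145.12 = $3425.55
Saving = $11842.18 − $3425.55 = $8416.63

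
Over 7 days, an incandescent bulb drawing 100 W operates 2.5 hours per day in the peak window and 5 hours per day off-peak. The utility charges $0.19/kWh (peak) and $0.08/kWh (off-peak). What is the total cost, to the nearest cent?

Peak energy = 0.1 kW × 2.5 h × 7 = 1.75 kWh
Off-peak energy = 0.1 kW × 5 h × 7 = 3.5 kWh
Cost = 1.75 × $0.19 + 3.5 × $0.08 = $0.3325 + $0.28 = $0.61

$0.61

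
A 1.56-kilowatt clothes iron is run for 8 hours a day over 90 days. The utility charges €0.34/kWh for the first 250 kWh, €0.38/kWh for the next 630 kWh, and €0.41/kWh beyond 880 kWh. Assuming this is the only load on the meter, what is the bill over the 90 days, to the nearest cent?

Runtime = 8 h/day × 90 days = 720 h
Energy = 1.56 kW × 720 h = 1123.2 kWh
Tier 1 (0–250 kWh): 250 × €0.34 = €85
Tier 2 (250–880 kWh): 630 × €0.38 = €239.4
Above 880 kWh: 243.2 × €0.41 = €99.712
Bill = €424.11

€424.11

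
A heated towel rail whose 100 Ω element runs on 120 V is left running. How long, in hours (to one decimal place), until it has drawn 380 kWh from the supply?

Power = V²/R = 120²/100 = 144 W = 0.144 kW
Hours = 380 kWh ÷ 0.144 kW = 2638.9 h

2638.9 h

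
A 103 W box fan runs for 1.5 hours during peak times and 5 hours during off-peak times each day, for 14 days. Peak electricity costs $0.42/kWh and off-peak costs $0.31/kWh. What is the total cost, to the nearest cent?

Peak energy = 0.103 kW × 1.5 h × 14 = 2.163 kWh
Off-peak energy = 0.103 kW × 5 h × 14 = 7.21 kWh
Cost = 2.163 × $0.42 + 7.21 × $0.31 = $0.90846 + $2.2351 = $3.14

$3.14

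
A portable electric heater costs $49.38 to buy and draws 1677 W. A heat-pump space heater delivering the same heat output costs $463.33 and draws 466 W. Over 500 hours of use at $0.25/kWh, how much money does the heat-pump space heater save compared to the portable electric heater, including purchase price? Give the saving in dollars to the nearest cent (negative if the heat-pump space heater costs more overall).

portable electric heater: $49.38 + (1677/1000) kW × 500 h × $0.25 = $49.38 + $209.625 = $259.005
heat-pump space heater: $463.33 + (466/1000) kW × 500 h × $0.25 = $463.33 + $58.25 = $521.58
Saving = $259.005 − $521.58 = −$262.575 → -$262.58

-$262.58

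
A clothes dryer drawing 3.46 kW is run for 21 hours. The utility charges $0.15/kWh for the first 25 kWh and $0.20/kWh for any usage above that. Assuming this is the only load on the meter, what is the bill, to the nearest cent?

$13.28

Energy = 3.46 kW × 21 h = 72.66 kWh
Tier 1 (0–25 kWh): 25 × $0.15 = $3.75
Above 25 kWh: 47.66 × $0.20 = $9.532
Bill = $13.28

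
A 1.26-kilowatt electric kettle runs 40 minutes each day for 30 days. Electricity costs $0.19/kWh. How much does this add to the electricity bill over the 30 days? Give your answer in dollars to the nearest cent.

$4.79

Runtime = 40 min × 30 = 1200 min = 20 h
Energy = 1.26 kW × 20 h = 25.2 kWh
Cost = 25.2 kWh × $0.19/kWh = $4.79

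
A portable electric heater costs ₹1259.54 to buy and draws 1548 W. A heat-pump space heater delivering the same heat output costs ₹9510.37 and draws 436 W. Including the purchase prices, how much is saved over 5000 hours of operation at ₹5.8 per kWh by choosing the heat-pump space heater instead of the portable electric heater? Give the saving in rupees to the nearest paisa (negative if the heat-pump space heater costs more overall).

₹23997.17

portable electric heater: ₹1259.54 + (1548/1000) kW × 5000 h × ₹5.8 = ₹1259.54 + ₹44892 = ₹46151.54
heat-pump space heater: ₹9510.37 + (436/1000) kW × 5000 h × ₹5.8 = ₹9510.37 + ₹12644 = ₹22154.37
Saving = ₹46151.54 − ₹22154.37 = ₹23997.17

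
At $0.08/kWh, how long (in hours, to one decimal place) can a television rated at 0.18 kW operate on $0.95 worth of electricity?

Energy available = $0.95 ÷ $0.08/kWh = 11.875 kWh
Hours = 11.875 kWh ÷ 0.18 kW = 66.0 h

66.0 h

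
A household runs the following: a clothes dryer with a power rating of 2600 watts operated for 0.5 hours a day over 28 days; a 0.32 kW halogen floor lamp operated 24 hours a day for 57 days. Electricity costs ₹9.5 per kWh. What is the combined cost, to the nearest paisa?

₹4504.52

clothes dryer: Runtime = 0.5 h/day × 28 days = 14 h
clothes dryer: 2.6 kW × 14 h = 36.4 kWh
halogen floor lamp: Runtime = 24 h × 57 = 1368 h
halogen floor lamp: 0.32 kW × 1368 h = 437.76 kWh
Total energy = 474.16 kWh
Cost = 474.16 × ₹9.5 = ₹4504.52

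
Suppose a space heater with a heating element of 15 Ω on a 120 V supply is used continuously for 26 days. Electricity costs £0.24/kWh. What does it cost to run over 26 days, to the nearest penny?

Power = V²/R = 120²/15 = 960 W = 0.96 kW
Runtime = 24 h × 26 = 624 h
Energy = 0.96 kW × 624 h = 599.04 kWh
Cost = 599.04 kWh × £0.24/kWh = £143.77

£143.77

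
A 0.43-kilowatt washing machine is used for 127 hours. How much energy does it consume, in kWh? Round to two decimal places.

Energy = 0.43 kW × 127 h = 54.61 kWh

54.61 kWh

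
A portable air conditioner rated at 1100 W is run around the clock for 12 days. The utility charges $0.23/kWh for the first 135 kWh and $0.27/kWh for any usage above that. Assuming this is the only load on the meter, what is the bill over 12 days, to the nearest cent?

$80.14

Runtime = 24 h × 12 = 288 h
Energy = 1.1 kW × 288 h = 316.8 kWh
Tier 1 (0–135 kWh): 135 × $0.23 = $31.05
Above 135 kWh: 181.8 × $0.27 = $49.086
Bill = $80.14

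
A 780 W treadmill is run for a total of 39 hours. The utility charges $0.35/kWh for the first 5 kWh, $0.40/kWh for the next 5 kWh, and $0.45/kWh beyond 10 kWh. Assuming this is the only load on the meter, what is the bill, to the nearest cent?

$12.94

Energy = 0.78 kW × 39 h = 30.42 kWh
Tier 1 (0–5 kWh): 5 × $0.35 = $1.75
Tier 2 (5–10 kWh): 5 × $0.40 = $2
Above 10 kWh: 20.42 × $0.45 = $9.189
Bill = $12.94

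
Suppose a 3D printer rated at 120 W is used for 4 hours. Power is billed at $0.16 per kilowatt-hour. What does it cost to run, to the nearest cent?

$0.08

Energy = 0.12 kW × 4 h = 0.48 kWh
Cost = 0.48 kWh × $0.16/kWh = $0.08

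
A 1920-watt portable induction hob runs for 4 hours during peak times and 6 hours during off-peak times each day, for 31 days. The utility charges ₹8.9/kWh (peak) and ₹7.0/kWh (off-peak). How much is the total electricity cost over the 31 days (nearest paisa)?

₹4618.75

Peak energy = 1.92 kW × 4 h × 31 = 238.08 kWh
Off-peak energy = 1.92 kW × 6 h × 31 = 357.12 kWh
Cost = 238.08 × ₹8.9 + 357.12 × ₹7.0 = ₹2118.912 + ₹2499.84 = ₹4618.75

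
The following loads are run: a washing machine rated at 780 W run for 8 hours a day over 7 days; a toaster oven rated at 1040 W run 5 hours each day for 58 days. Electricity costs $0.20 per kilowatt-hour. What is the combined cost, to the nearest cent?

washing machine: Runtime = 8 h/day × 7 days = 56 h
washing machine: 0.78 kW × 56 h = 43.68 kWh
toaster oven: Runtime = 5 h/day × 58 days = 290 h
toaster oven: 1.04 kW × 290 h = 301.6 kWh
Total energy = 345.28 kWh
Cost = 345.28 × $0.20 = $69.06

$69.06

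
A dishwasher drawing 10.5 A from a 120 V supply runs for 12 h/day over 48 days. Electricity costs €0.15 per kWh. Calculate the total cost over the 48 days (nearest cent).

Power = 10.5 A × 120 V = 1260 W = 1.26 kW
Runtime = 12 h/day × 48 days = 576 h
Energy = 1.26 kW × 576 h = 725.76 kWh
Cost = 725.76 kWh × €0.15/kWh = €108.86

€108.86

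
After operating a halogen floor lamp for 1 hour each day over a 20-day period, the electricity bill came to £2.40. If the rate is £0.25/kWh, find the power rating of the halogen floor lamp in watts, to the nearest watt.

Energy = £2.40 ÷ £0.25/kWh = 9.6 kWh
Runtime = 1 h/day × 20 days = 20 h
Power = 9.6 kWh ÷ 20 h = 0.48 kW = 480 W

480 W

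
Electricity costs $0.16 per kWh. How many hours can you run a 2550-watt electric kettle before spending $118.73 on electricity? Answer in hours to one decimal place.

Energy available = $118.73 ÷ $0.16/kWh = 742.0625 kWh
Hours = 742.0625 kWh ÷ 2.55 kW = 291.0 h

291.0 h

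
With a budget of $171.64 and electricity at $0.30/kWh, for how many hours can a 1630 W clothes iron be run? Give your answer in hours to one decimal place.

351.0 h

Energy available = $171.64 ÷ $0.30/kWh = 572.1333 kWh
Hours = 572.1333 kWh ÷ 1.63 kW = 351.0 h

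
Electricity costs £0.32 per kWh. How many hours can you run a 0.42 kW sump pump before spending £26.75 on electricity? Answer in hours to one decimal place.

199.0 h

Energy available = £26.75 ÷ £0.32/kWh = 83.5938 kWh
Hours = 83.5938 kWh ÷ 0.42 kW = 199.0 h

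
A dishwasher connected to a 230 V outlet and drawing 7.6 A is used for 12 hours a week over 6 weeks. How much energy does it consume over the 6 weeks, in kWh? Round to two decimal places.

Power = 7.6 A × 230 V = 1748 W = 1.748 kW
Runtime = 12 h/week × 6 weeks = 72 h
Energy = 1.748 kW × 72 h = 125.856 kWh ≈ 125.86 kWh

125.86 kWh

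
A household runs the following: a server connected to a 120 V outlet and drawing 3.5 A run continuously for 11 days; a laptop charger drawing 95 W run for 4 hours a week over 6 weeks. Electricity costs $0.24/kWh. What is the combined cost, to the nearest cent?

$27.16

server: Power = 3.5 A × 120 V = 420 W = 0.42 kW
server: Runtime = 24 h × 11 = 264 h
server: 0.42 kW × 264 h = 110.88 kWh
laptop charger: Runtime = 4 h/week × 6 weeks = 24 h
laptop charger: 0.095 kW × 24 h = 2.28 kWh
Total energy = 113.16 kWh
Cost = 113.16 × $0.24 = $27.16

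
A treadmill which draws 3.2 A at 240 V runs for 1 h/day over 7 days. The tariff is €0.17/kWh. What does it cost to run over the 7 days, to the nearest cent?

€0.91

Power = 3.2 A × 240 V = 768 W = 0.768 kW
Runtime = 1 h/day × 7 days = 7 h
Energy = 0.768 kW × 7 h = 5.376 kWh
Cost = 5.376 kWh × €0.17/kWh = €0.91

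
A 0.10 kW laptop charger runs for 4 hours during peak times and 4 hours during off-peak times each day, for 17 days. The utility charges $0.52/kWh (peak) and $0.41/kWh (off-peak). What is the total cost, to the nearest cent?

Peak energy = 0.1 kW × 4 h × 17 = 6.8 kWh
Off-peak energy = 0.1 kW × 4 h × 17 = 6.8 kWh
Cost = 6.8 × $0.52 + 6.8 × $0.41 = $3.536 + $2.788 = $6.32

$6.32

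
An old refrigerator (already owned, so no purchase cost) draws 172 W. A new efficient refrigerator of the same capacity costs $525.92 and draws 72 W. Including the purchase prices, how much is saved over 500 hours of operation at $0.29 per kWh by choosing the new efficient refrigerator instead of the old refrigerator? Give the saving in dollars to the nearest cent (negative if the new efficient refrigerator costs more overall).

old refrigerator: $0.00 + (172/1000) kW × 500 h × $0.29 = $0.00 + $24.94 = $24.94
new efficient refrigerator: $525.92 + (72/1000) kW × 500 h × $0.29 = $525.92 + $10.44 = $536.36
Saving = $24.94 − $536.36 = −$511.42

-$511.42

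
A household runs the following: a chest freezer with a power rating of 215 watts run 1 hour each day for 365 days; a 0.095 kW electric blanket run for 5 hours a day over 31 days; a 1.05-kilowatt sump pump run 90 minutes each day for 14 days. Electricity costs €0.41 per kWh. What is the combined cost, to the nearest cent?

chest freezer: Runtime = 1 h/day × 365 days = 365 h
chest freezer: 0.215 kW × 365 h = 78.475 kWh
electric blanket: Runtime = 5 h/day × 31 days = 155 h
electric blanket: 0.095 kW × 155 h = 14.725 kWh
sump pump: Runtime = 90 min × 14 = 1260 min = 21 h
sump pump: 1.05 kW × 21 h = 22.05 kWh
Total energy = 115.25 kWh
Cost = 115.25 × €0.41 = €47.25

€47.25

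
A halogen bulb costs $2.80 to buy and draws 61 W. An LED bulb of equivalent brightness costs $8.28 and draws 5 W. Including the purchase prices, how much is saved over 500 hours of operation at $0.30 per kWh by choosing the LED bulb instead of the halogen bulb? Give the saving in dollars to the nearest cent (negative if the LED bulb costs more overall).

halogen bulb: $2.80 + (61/1000) kW × 500 h × $0.30 = $2.80 + $9.15 = $11.95
LED bulb: $8.28 + (5/1000) kW × 500 h × $0.30 = $8.28 + $0.75 = $9.03
Saving = $11.95 − $9.03 = $2.92

$2.92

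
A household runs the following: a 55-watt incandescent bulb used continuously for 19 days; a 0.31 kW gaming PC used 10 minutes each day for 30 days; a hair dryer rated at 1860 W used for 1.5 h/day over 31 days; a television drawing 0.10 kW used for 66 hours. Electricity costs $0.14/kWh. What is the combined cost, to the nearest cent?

incandescent bulb: Runtime = 24 h × 19 = 456 h
incandescent bulb: 0.055 kW × 456 h = 25.08 kWh
gaming PC: Runtime = 10 min × 30 = 300 min = 5 h
gaming PC: 0.31 kW × 5 h = 1.55 kWh
hair dryer: Runtime = 1.5 h/day × 31 days = 46.5 h
hair dryer: 1.86 kW × 46.5 h = 86.49 kWh
television: 0.1 kW × 66 h = 6.6 kWh
Total energy = 119.72 kWh
Cost = 119.72 × $0.14 = $16.76

$16.76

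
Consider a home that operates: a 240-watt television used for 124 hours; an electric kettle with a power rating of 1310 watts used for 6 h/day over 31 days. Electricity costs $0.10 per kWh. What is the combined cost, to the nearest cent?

$27.34

television: 0.24 kW × 124 h = 29.76 kWh
electric kettle: Runtime = 6 h/day × 31 days = 186 h
electric kettle: 1.31 kW × 186 h = 243.66 kWh
Total energy = 273.42 kWh
Cost = 273.42 × $0.10 = $27.34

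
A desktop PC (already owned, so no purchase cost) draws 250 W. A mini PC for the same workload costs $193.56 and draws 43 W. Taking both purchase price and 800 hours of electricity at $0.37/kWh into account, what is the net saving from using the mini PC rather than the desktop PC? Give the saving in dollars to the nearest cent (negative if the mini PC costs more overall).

desktop PC: $0.00 + (250/1000) kW × 800 h × $0.37 = $0.00 + $74 = $74
mini PC: $193.56 + (43/1000) kW × 800 h × $0.37 = $193.56 + $12.728 = $206.288
Saving = $74 − $206.288 = −$132.288 → -$132.29

-$132.29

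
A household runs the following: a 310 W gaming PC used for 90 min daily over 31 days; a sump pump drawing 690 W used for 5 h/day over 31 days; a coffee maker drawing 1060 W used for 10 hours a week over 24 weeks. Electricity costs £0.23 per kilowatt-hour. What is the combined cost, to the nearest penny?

£86.43

gaming PC: Runtime = 90 min × 31 = 2790 min = 46.5 h
gaming PC: 0.31 kW × 46.5 h = 14.415 kWh
sump pump: Runtime = 5 h/day × 31 days = 155 h
sump pump: 0.69 kW × 155 h = 106.95 kWh
coffee maker: Runtime = 10 h/week × 24 weeks = 240 h
coffee maker: 1.06 kW × 240 h = 254.4 kWh
Total energy = 375.765 kWh
Cost = 375.765 × £0.23 = £86.43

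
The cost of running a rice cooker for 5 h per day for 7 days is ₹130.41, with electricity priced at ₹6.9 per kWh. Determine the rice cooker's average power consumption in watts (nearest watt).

540 W

Energy = ₹130.41 ÷ ₹6.9/kWh = 18.9 kWh
Runtime = 5 h/day × 7 days = 35 h
Power = 18.9 kWh ÷ 35 h = 0.54 kW = 540 W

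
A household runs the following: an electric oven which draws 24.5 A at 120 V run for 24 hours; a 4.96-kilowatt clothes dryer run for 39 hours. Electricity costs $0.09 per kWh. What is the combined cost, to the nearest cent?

$23.76

electric oven: Power = 24.5 A × 120 V = 2940 W = 2.94 kW
electric oven: 2.94 kW × 24 h = 70.56 kWh
clothes dryer: 4.96 kW × 39 h = 193.44 kWh
Total energy = 264 kWh
Cost = 264 × $0.09 = $23.76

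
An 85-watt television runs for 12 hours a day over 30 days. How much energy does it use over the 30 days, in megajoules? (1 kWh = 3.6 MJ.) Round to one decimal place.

110.2 MJ

Runtime = 12 h/day × 30 days = 360 h
Energy = 0.085 kW × 360 h = 30.6 kWh
= 30.6 × 3.6 MJ = 110.2 MJ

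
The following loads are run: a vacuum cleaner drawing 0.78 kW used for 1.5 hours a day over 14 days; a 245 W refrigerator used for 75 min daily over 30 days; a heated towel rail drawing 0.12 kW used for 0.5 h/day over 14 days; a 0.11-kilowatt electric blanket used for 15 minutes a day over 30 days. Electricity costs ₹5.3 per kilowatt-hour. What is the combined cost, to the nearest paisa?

₹144.33

vacuum cleaner: Runtime = 1.5 h/day × 14 days = 21 h
vacuum cleaner: 0.78 kW × 21 h = 16.38 kWh
refrigerator: Runtime = 75 min × 30 = 2250 min = 37.5 h
refrigerator: 0.245 kW × 37.5 h = 9.1875 kWh
heated towel rail: Runtime = 0.5 h/day × 14 days = 7 h
heated towel rail: 0.12 kW × 7 h = 0.84 kWh
electric blanket: Runtime = 15 min × 30 = 450 min = 7.5 h
electric blanket: 0.11 kW × 7.5 h = 0.825 kWh
Total energy = 27.2325 kWh
Cost = 27.2325 × ₹5.3 = ₹144.33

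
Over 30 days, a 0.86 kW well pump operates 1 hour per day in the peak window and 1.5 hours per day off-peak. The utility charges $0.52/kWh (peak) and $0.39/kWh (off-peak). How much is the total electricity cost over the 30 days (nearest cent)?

Peak energy = 0.86 kW × 1 h × 30 = 25.8 kWh
Off-peak energy = 0.86 kW × 1.5 h × 30 = 38.7 kWh
Cost = 25.8 × $0.52 + 38.7 × $0.39 = $13.416 + $15.093 = $28.51

$28.51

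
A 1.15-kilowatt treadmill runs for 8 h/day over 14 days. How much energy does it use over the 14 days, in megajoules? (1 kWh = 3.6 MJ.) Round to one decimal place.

Runtime = 8 h/day × 14 days = 112 h
Energy = 1.15 kW × 112 h = 128.8 kWh
= 128.8 × 3.6 MJ = 463.7 MJ

463.7 MJ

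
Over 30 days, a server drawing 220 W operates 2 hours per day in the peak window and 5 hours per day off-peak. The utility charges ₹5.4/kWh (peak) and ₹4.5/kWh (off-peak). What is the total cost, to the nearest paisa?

Peak energy = 0.22 kW × 2 h × 30 = 13.2 kWh
Off-peak energy = 0.22 kW × 5 h × 30 = 33 kWh
Cost = 13.2 × ₹5.4 + 33 × ₹4.5 = ₹71.28 + ₹148.5 = ₹219.78

₹219.78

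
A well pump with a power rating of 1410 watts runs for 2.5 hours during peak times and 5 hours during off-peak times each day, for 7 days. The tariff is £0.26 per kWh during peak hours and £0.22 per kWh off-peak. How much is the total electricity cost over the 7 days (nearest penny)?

Peak energy = 1.41 kW × 2.5 h × 7 = 24.675 kWh
Off-peak energy = 1.41 kW × 5 h × 7 = 49.35 kWh
Cost = 24.675 × £0.26 + 49.35 × £0.22 = £6.4155 + £10.857 = £17.27

£17.27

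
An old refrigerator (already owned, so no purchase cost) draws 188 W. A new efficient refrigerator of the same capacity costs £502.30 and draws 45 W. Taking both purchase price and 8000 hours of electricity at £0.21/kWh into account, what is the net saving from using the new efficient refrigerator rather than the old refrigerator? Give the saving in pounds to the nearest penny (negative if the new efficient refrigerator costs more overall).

-£262.06

old refrigerator: £0.00 + (188/1000) kW × 8000 h × £0.21 = £0.00 + £315.84 = £315.84
new efficient refrigerator: £502.30 + (45/1000) kW × 8000 h × £0.21 = £502.30 + £75.6 = £577.9
Saving = £315.84 − £577.9 = −£262.06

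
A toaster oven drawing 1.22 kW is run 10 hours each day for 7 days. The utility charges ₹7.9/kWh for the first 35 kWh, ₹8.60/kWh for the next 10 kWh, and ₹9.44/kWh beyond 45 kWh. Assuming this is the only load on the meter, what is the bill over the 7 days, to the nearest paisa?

Runtime = 10 h/day × 7 days = 70 h
Energy = 1.22 kW × 70 h = 85.4 kWh
Tier 1 (0–35 kWh): 35 × ₹7.9 = ₹276.5
Tier 2 (35–45 kWh): 10 × ₹8.60 = ₹86
Above 45 kWh: 40.4 × ₹9.44 = ₹381.376
Bill = ₹743.88

₹743.88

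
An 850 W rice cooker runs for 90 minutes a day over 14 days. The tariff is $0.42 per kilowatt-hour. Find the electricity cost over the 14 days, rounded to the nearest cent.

Runtime = 90 min × 14 = 1260 min = 21 h
Energy = 0.85 kW × 21 h = 17.85 kWh
Cost = 17.85 kWh × $0.42/kWh = $7.50

$7.50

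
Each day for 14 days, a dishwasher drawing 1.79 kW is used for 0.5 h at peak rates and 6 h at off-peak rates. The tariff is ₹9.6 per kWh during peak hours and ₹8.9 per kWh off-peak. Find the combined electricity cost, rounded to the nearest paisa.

₹1458.49

Peak energy = 1.79 kW × 0.5 h × 14 = 12.53 kWh
Off-peak energy = 1.79 kW × 6 h × 14 = 150.36 kWh
Cost = 12.53 × ₹9.6 + 150.36 × ₹8.9 = ₹120.288 + ₹1338.204 = ₹1458.49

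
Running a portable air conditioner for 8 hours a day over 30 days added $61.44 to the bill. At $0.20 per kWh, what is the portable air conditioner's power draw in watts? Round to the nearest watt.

Energy = $61.44 ÷ $0.20/kWh = 307.2 kWh
Runtime = 8 h/day × 30 days = 240 h
Power = 307.2 kWh ÷ 240 h = 1.28 kW = 1280 W

1280 W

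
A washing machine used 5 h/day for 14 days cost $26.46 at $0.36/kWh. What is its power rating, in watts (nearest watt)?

1050 W

Energy = $26.46 ÷ $0.36/kWh = 73.5 kWh
Runtime = 5 h/day × 14 days = 70 h
Power = 73.5 kWh ÷ 70 h = 1.05 kW = 1050 W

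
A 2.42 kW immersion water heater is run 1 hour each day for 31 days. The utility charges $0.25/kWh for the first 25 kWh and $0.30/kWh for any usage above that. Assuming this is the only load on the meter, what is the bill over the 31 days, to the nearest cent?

Runtime = 1 h/day × 31 days = 31 h
Energy = 2.42 kW × 31 h = 75.02 kWh
Tier 1 (0–25 kWh): 25 × $0.25 = $6.25
Above 25 kWh: 50.02 × $0.30 = $15.006
Bill = $21.26

$21.26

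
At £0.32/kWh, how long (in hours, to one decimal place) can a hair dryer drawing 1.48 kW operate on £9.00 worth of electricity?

19.0 h

Energy available = £9.00 ÷ £0.32/kWh = 28.125 kWh
Hours = 28.125 kWh ÷ 1.48 kW = 19.0 h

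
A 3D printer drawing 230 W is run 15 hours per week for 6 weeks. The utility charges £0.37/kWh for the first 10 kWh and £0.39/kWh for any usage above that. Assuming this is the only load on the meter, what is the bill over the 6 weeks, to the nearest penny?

Runtime = 15 h/week × 6 weeks = 90 h
Energy = 0.23 kW × 90 h = 20.7 kWh
Tier 1 (0–10 kWh): 10 × £0.37 = £3.7
Above 10 kWh: 10.7 × £0.39 = £4.173
Bill = £7.87

£7.87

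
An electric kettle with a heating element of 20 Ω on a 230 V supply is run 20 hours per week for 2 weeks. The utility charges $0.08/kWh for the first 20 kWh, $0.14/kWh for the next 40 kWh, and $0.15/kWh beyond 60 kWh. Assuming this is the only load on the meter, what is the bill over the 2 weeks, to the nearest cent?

Power = V²/R = 230²/20 = 2645 W = 2.645 kW
Runtime = 20 h/week × 2 weeks = 40 h
Energy = 2.645 kW × 40 h = 105.8 kWh
Tier 1 (0–20 kWh): 20 × $0.08 = $1.6
Tier 2 (20–60 kWh): 40 × $0.14 = $5.6
Above 60 kWh: 45.8 × $0.15 = $6.87
Bill = $14.07

$14.07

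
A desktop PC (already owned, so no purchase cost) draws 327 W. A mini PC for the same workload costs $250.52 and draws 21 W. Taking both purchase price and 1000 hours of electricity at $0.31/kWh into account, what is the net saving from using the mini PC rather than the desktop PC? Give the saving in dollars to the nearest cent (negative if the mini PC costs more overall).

-$155.66

desktop PC: $0.00 + (327/1000) kW × 1000 h × $0.31 = $0.00 + $101.37 = $101.37
mini PC: $250.52 + (21/1000) kW × 1000 h × $0.31 = $250.52 + $6.51 = $257.03
Saving = $101.37 − $257.03 = −$155.66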